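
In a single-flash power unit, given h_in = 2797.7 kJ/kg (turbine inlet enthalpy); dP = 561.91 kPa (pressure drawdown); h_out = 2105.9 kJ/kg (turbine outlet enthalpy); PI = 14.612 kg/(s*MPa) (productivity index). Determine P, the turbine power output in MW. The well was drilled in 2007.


Step 1: mdot = PI * dP / 1000 = 14.612 * 561.91 / 1000 = 8.210629 kg/s
Step 2: P = mdot*(h_in - h_out)/1000 = 8.210629*(2797.7 - 2105.9)/1000 = 5.6801 MW
P = 5.6801 MW


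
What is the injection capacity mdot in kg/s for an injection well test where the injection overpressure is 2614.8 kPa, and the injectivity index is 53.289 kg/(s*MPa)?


mdot = II * dP / 1000
mdot = 53.289 * 2614.8 / 1000
mdot = 139.34 kg/s


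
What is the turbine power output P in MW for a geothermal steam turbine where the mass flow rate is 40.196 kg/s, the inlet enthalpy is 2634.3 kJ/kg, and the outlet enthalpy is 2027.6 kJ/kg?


P = mdot * (h_in - h_out) / 1000
P = 40.196 * (2634.3 - 2027.6) / 1000
P = 24.387 MW


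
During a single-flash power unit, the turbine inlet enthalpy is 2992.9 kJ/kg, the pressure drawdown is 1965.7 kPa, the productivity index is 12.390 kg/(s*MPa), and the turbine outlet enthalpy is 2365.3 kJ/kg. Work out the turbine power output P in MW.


Step 1: mdot = PI * dP / 1000 = 12.39 * 1965.7 / 1000 = 24.35502 kg/s
Step 2: P = mdot*(h_in - h_out)/1000 = 24.35502*(2992.9 - 2365.3)/1000 = 15.285 MW
P = 15.285 MW


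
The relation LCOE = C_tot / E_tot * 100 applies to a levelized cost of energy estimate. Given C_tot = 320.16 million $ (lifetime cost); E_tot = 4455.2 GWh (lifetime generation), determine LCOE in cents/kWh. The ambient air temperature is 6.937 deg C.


LCOE = C_tot / E_tot * 100
LCOE = 320.16 / 4455.2 * 100
LCOE = 7.1862 cents/kWh


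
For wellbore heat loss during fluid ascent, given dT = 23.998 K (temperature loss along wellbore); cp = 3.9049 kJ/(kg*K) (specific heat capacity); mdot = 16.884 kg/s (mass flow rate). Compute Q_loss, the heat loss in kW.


Q_loss = mdot * cp * dT
Q_loss = 16.884 * 3.9049 * 23.998
Q_loss = 1582.2 kW


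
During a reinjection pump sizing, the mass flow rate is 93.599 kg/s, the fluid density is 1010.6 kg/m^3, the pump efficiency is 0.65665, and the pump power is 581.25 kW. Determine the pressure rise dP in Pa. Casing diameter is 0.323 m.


dP = P_pump * rho * eta / mdot
dP = 581.25 * 1010.6 * 0.65665 / 93.599
dP = 4121.023 kPa
Convert: 4121.023 kPa * 1000.0 = 4.1210e+06 Pa
dP = 4.1210e+06 Pa


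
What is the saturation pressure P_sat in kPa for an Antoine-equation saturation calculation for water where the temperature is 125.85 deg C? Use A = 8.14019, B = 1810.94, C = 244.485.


P_sat = 10^(A - B/(C + T)) / 760 * 0.101325
P_sat = 10^(8.14019 - 1810.94/(244.485 + 125.85)) / 760 * 0.101325
P_sat = 0.2371854 MPa
Convert: 0.2371854 MPa * 1000.0 = 237.19 kPa
P_sat = 237.19 kPa


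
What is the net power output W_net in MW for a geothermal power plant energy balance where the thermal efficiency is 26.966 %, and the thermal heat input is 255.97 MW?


W_net = eta / 100 * Q_in
W_net = 26.966 / 100 * 255.97
W_net = 69.025 MW


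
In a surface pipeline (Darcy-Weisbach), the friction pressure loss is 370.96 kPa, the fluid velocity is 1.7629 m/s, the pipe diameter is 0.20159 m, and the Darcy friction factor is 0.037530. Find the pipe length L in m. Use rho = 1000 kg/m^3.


L = dP*1000*D / (f*rho*vel^2/2)
L = 370.96*1000*0.20159 / (0.037530*1000*1.7629^2/2)
L = 1282.3 m


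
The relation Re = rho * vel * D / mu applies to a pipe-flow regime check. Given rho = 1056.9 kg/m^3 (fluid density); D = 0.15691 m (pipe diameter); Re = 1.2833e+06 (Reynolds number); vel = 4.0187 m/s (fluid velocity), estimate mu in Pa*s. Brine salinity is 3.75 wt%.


mu = rho * vel * D / Re
mu = 1056.9 * 4.0187 * 0.15691 / 1.2833e+06
mu = 0.00051933 Pa*s


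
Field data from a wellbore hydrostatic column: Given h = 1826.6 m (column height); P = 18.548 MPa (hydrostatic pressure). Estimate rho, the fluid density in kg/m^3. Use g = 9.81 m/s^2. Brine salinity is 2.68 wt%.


rho = P * 1e6 / (g * h)
rho = 18.548 * 1e6 / (9.81 * 1826.6)
rho = 1035.1 kg/m^3


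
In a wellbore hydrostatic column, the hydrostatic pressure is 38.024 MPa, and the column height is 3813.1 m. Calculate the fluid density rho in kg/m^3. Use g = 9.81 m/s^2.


rho = P * 1e6 / (g * h)
rho = 38.024 * 1e6 / (9.81 * 3813.1)
rho = 1016.5 kg/m^3


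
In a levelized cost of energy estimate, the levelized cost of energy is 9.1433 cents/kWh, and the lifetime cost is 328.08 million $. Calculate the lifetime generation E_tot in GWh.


E_tot = C_tot / LCOE * 100
E_tot = 328.08 / 9.1433 * 100
E_tot = 3588.2 GWh


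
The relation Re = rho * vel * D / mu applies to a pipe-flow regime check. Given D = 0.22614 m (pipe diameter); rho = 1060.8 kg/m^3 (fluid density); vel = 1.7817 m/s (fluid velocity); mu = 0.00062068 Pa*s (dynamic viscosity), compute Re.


Re = rho * vel * D / mu
Re = 1060.8 * 1.7817 * 0.22614 / 0.00062068
Re = 6.8862e+05


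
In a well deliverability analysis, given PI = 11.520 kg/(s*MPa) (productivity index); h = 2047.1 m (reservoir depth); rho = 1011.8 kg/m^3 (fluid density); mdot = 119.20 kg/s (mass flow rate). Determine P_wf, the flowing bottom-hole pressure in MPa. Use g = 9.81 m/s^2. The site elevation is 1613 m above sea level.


Step 1: P_i = rho*g*h/1e6 = 1011.8*9.81*2047.1/1e6 = 20.31902 MPa
Step 2: P_wf = P_i - mdot/PI = 20.31902 - 119.2/11.52 = 9.9718 MPa
P_wf = 9.9718 MPa


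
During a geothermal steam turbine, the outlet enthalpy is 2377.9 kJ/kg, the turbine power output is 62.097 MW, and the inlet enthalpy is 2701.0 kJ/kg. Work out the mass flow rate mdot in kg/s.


mdot = P * 1000 / (h_in - h_out)
mdot = 62.097 * 1000 / (2701.0 - 2377.9)
mdot = 192.19 kg/s


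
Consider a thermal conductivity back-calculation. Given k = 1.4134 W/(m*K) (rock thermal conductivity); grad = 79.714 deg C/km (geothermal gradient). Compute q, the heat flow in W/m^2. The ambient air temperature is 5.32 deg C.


q = k * grad / 1000
q = 1.4134 * 79.714 / 1000
q = 0.11267 W/m^2


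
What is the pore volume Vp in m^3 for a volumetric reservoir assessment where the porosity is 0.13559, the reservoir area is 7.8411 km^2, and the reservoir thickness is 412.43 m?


Vp = A * 1e6 * hr * phi
Vp = 7.8411 * 1e6 * 412.43 * 0.13559
Vp = 4.3849e+08 m^3


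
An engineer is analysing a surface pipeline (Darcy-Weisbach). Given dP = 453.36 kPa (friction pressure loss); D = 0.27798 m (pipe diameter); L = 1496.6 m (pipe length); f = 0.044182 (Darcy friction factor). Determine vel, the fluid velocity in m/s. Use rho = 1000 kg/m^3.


vel = sqrt(dP*1000*2*D / (f*L*rho))
vel = sqrt(453.36*1000*2*0.27798 / (0.044182*1496.6*1000))
vel = 1.9524 m/s


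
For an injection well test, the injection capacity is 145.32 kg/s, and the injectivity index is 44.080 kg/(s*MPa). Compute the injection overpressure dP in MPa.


dP = mdot * 1000 / II
dP = 145.32 * 1000 / 44.080
dP = 3296.733 kPa
Convert: 3296.733 kPa * 0.001 = 3.2967 MPa
dP = 3.2967 MPa


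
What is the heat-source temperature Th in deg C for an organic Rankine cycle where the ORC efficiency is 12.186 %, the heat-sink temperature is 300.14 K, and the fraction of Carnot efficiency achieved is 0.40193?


Th = Tc / (1 - (eta_orc/100)/f)
Th = 300.14 / (1 - (12.186/100)/0.40193)
Th = 430.7326 K
Convert to deg C: 430.7326 - 273.15 = 157.58 deg C
Th = 157.58 deg C


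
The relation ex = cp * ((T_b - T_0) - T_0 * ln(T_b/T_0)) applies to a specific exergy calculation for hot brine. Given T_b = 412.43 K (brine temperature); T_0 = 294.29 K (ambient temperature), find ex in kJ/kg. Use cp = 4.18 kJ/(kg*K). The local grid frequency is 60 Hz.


ex = cp * ((T_b - T_0) - T_0 * ln(T_b/T_0))
ex = 4.18 * ((412.43 - 294.29) - 294.29 * ln(412.43/294.29))
ex = 78.655 kJ/kg


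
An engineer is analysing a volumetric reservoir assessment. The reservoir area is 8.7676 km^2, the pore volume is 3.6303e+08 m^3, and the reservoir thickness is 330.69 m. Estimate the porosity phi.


phi = Vp / (A * 1e6 * hr)
phi = 3.6303e+08 / (8.7676 * 1e6 * 330.69)
phi = 0.12521


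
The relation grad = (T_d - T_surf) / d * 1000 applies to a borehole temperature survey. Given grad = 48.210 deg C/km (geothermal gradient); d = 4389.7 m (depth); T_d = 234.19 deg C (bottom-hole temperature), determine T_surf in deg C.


T_surf = T_d - grad * d / 1000
T_surf = 234.19 - 48.210 * 4389.7 / 1000
T_surf = 22.563 deg C


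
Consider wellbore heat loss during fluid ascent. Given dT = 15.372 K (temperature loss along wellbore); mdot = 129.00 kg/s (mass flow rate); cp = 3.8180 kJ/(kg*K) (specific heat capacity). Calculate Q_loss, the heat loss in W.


Q_loss = mdot * cp * dT
Q_loss = 129.00 * 3.8180 * 15.372
Q_loss = 7571.048 kW
Convert: 7571.048 kW * 1000.0 = 7.5710e+06 W
Q_loss = 7.5710e+06 W


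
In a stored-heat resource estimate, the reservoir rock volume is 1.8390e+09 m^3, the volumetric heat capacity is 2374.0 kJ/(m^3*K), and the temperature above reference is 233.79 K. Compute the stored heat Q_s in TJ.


Q_s = Vr * rhoc * dT / 1e12
Q_s = 1.8390e+09 * 2374.0 * 233.79 / 1e12
Q_s = 1020.677 PJ
Convert: 1020.677 PJ * 1000.0 = 1.0207e+06 TJ
Q_s = 1.0207e+06 TJ


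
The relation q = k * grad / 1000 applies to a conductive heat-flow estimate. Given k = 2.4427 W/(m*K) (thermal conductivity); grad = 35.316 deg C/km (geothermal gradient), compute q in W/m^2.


q = k * grad / 1000
q = 2.4427 * 35.316 / 1000
q = 0.086266 W/m^2


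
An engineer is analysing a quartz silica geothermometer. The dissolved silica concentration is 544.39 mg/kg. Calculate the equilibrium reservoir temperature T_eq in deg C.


T_eq = 1309 / (5.19 - log10(SiO2)) - 273.15
T_eq = 1309 / (5.19 - log10(544.39)) - 273.15
T_eq = 260.25 deg C


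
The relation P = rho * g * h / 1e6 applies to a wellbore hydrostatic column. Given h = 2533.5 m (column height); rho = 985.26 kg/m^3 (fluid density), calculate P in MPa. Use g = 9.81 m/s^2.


P = rho * g * h / 1e6
P = 985.26 * 9.81 * 2533.5 / 1e6
P = 24.487 MPa


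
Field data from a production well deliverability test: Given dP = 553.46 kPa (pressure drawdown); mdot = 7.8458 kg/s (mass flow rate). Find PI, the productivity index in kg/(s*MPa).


PI = mdot * 1000 / dP
PI = 7.8458 * 1000 / 553.46
PI = 14.176 kg/(s*MPa)


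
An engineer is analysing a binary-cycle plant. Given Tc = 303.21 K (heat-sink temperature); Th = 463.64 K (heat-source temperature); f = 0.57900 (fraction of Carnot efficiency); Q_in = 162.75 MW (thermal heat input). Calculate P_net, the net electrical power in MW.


Step 1: eta = (1 - Tc/Th)*f = (1 - 303.21/463.64)*0.579 = 0.2003472
Step 2: P_net = eta * Q_in = 0.2003472 * 162.75 = 32.607 MW
P_net = 32.607 MW


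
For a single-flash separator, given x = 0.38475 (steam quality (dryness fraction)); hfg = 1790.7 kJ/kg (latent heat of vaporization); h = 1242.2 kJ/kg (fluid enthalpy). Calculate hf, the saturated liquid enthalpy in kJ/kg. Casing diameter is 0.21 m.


hf = h - x * hfg
hf = 1242.2 - 0.38475 * 1790.7
hf = 553.23 kJ/kg


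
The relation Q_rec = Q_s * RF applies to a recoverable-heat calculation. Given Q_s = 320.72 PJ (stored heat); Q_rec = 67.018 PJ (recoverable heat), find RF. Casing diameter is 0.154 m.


RF = Q_rec / Q_s
RF = 67.018 / 320.72
RF = 0.20896


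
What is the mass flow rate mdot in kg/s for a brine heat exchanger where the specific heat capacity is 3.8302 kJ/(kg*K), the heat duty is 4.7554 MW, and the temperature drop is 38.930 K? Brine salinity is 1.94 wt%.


mdot = Q * 1000 / (cp * dT)
mdot = 4.7554 * 1000 / (3.8302 * 38.930)
mdot = 31.892 kg/s


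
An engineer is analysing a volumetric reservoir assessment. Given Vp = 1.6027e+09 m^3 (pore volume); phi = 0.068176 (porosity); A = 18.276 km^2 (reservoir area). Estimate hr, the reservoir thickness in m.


hr = Vp / (A * 1e6 * phi)
hr = 1.6027e+09 / (18.276 * 1e6 * 0.068176)
hr = 1286.3 m


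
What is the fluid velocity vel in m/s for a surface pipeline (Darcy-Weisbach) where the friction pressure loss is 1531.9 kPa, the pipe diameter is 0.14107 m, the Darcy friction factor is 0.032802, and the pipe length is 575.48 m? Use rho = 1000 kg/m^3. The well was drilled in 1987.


vel = sqrt(dP*1000*2*D / (f*L*rho))
vel = sqrt(1531.9*1000*2*0.14107 / (0.032802*575.48*1000))
vel = 4.7850 m/s


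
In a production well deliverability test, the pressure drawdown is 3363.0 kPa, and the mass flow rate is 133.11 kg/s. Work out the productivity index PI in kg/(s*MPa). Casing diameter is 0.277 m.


PI = mdot * 1000 / dP
PI = 133.11 * 1000 / 3363.0
PI = 39.581 kg/(s*MPa)


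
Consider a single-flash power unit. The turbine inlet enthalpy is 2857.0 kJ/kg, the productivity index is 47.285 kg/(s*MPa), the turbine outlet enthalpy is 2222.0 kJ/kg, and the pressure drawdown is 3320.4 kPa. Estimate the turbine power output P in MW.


Step 1: mdot = PI * dP / 1000 = 47.285 * 3320.4 / 1000 = 157.0051 kg/s
Step 2: P = mdot*(h_in - h_out)/1000 = 157.0051*(2857.0 - 2222.0)/1000 = 99.698 MW
P = 99.698 MW


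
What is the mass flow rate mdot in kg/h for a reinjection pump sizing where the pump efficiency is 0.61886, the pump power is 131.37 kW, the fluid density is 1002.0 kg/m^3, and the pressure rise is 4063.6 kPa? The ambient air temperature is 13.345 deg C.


mdot = P_pump * rho * eta / dP
mdot = 131.37 * 1002.0 * 0.61886 / 4063.6
mdot = 20.04682 kg/s
Convert: 20.04682 kg/s * 3600.0 = 72169 kg/h
mdot = 72169 kg/h


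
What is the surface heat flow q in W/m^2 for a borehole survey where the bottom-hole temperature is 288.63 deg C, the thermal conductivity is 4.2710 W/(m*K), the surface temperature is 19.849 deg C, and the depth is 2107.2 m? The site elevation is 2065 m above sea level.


Step 1: grad = (T_d - T_surf)/d * 1000 = (288.63 - 19.849)/2107.2 * 1000 = 127.5536 deg C/km
Step 2: q = k * grad / 1000 = 4.271 * 127.5536 / 1000 = 0.54478 W/m^2
q = 0.54478 W/m^2


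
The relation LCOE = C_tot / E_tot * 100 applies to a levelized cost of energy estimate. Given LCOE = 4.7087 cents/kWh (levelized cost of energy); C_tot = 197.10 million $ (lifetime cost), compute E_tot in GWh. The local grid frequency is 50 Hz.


E_tot = C_tot / LCOE * 100
E_tot = 197.10 / 4.7087 * 100
E_tot = 4185.9 GWh


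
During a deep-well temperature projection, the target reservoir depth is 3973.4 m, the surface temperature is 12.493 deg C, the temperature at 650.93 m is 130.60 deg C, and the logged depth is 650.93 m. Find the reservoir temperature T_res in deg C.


Step 1: grad = (T_d1 - T_surf)/d1 * 1000 = (130.6 - 12.493)/650.93 * 1000 = 181.4435 deg C/km
Step 2: T_res = T_surf + grad*d2/1000 = 12.493 + 181.4435*3973.4/1000 = 733.44 deg C
T_res = 733.44 deg C


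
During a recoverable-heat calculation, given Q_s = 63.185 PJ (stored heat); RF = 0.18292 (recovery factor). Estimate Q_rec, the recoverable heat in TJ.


Q_rec = Q_s * RF
Q_rec = 63.185 * 0.18292
Q_rec = 11.55780 PJ
Convert: 11.55780 PJ * 1000.0 = 11558 TJ
Q_rec = 11558 TJ


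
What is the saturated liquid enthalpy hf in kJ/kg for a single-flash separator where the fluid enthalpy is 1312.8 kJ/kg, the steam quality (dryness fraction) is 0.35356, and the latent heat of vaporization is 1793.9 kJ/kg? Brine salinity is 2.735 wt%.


hf = h - x * hfg
hf = 1312.8 - 0.35356 * 1793.9
hf = 678.55 kJ/kg


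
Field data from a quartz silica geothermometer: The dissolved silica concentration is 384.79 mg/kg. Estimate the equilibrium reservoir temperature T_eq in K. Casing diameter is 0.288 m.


T_eq = 1309 / (5.19 - log10(SiO2)) - 273.15
T_eq = 1309 / (5.19 - log10(384.79)) - 273.15
T_eq = 229.3884 deg C
Convert to K: 229.3884 + 273.15 = 502.54 K
T_eq = 502.54 K


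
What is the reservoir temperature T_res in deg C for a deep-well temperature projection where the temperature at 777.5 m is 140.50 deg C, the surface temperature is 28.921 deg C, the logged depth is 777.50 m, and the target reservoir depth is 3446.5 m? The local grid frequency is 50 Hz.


Step 1: grad = (T_d1 - T_surf)/d1 * 1000 = (140.5 - 28.921)/777.5 * 1000 = 143.5100 deg C/km
Step 2: T_res = T_surf + grad*d2/1000 = 28.921 + 143.5100*3446.5/1000 = 523.53 deg C
T_res = 523.53 deg C


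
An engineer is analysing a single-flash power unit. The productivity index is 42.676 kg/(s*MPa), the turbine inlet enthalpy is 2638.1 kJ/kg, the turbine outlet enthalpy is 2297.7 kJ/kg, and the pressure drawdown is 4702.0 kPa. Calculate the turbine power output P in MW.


Step 1: mdot = PI * dP / 1000 = 42.676 * 4702.0 / 1000 = 200.6626 kg/s
Step 2: P = mdot*(h_in - h_out)/1000 = 200.6626*(2638.1 - 2297.7)/1000 = 68.306 MW
P = 68.306 MW


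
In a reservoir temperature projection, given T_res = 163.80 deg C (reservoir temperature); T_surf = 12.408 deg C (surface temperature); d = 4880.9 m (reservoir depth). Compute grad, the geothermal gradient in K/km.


grad = (T_res - T_surf) / d * 1000
grad = (163.80 - 12.408) / 4880.9 * 1000
grad = 31.01723 deg C/km
Convert: 31.01723 deg C/km * 1.0 = 31.017 K/km
grad = 31.017 K/km


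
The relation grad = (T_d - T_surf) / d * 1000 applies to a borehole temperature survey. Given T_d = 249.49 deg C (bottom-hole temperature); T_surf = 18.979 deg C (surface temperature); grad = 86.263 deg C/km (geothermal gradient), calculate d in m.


d = (T_d - T_surf) / grad * 1000
d = (249.49 - 18.979) / 86.263 * 1000
d = 2672.2 m


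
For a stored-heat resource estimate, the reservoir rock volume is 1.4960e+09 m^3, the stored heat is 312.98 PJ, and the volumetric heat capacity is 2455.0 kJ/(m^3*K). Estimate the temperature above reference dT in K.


dT = Q_s * 1e12 / (Vr * rhoc)
dT = 312.98 * 1e12 / (1.4960e+09 * 2455.0)
dT = 85.218 K


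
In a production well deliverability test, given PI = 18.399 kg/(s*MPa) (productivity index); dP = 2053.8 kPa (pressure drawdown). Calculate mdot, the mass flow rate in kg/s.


mdot = PI * dP / 1000
mdot = 18.399 * 2053.8 / 1000
mdot = 37.788 kg/s


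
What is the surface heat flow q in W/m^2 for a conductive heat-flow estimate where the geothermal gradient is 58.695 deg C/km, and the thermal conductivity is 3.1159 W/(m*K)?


q = k * grad / 1000
q = 3.1159 * 58.695 / 1000
q = 0.18289 W/m^2


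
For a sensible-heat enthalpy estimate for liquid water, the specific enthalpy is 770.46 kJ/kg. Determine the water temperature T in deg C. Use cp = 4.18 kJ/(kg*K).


T = h / cp
T = 770.46 / 4.18
T = 184.32 deg C


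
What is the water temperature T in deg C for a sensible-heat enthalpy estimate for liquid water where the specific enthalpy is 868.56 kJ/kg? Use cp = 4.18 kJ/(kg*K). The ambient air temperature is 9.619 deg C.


T = h / cp
T = 868.56 / 4.18
T = 207.79 deg C


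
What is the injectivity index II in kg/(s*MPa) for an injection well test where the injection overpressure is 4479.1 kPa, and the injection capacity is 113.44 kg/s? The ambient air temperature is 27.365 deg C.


II = mdot * 1000 / dP
II = 113.44 * 1000 / 4479.1
II = 25.327 kg/(s*MPa)


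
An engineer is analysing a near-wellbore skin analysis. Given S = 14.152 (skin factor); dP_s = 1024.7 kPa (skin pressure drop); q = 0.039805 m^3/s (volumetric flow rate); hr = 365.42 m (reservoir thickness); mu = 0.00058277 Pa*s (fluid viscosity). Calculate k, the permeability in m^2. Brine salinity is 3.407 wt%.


k = S*q*mu / (2*pi*dP_s*1000*hr)
k = 14.152*0.039805*0.00058277 / (2*pi*1024.7*1000*365.42)
k = 1.3954e-13 m^2


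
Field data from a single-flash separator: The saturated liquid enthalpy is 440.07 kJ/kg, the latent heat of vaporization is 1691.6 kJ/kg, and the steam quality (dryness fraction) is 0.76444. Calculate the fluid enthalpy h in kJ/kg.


h = hf + x * hfg
h = 440.07 + 0.76444 * 1691.6
h = 1733.2 kJ/kg


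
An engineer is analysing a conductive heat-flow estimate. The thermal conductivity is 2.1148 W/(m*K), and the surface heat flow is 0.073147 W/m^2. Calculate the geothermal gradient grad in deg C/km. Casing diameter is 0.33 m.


grad = q * 1000 / k
grad = 0.073147 * 1000 / 2.1148
grad = 34.588 deg C/km


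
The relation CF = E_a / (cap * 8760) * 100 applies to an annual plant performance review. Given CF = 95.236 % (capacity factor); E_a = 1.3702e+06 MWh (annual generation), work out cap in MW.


cap = E_a / (CF/100 * 8760)
cap = 1.3702e+06 / (95.236/100 * 8760)
cap = 164.24 MW


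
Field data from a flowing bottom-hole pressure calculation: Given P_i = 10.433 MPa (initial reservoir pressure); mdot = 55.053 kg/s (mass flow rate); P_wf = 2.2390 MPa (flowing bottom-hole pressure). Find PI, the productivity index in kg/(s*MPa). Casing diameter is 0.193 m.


PI = mdot / (P_i - P_wf)
PI = 55.053 / (10.433 - 2.2390)
PI = 6.7187 kg/(s*MPa)


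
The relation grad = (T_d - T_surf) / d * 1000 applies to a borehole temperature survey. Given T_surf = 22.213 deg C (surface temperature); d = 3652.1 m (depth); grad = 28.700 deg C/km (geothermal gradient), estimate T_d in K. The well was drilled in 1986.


T_d = T_surf + grad * d / 1000
T_d = 22.213 + 28.700 * 3652.1 / 1000
T_d = 127.0283 deg C
Convert to K: 127.0283 + 273.15 = 400.18 K
T_d = 400.18 K


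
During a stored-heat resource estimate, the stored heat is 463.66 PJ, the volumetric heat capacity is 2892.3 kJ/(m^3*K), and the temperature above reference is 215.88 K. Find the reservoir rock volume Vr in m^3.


Vr = Q_s * 1e12 / (rhoc * dT)
Vr = 463.66 * 1e12 / (2892.3 * 215.88)
Vr = 7.4258e+08 m^3


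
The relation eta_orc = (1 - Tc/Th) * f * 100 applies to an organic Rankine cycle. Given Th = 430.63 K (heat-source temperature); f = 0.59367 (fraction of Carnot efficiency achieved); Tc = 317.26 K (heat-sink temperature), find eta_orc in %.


eta_orc = (1 - Tc/Th) * f * 100
eta_orc = (1 - 317.26/430.63) * 0.59367 * 100
eta_orc = 15.629 %


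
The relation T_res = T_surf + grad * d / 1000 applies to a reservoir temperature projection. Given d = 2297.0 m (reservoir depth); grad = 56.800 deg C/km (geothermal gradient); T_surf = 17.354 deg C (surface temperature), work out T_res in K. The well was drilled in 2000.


T_res = T_surf + grad * d / 1000
T_res = 17.354 + 56.800 * 2297.0 / 1000
T_res = 147.8236 deg C
Convert to K: 147.8236 + 273.15 = 420.97 K
T_res = 420.97 K


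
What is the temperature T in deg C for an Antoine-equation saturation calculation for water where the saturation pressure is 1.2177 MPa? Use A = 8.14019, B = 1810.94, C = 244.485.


T = B / (A - log10(P_sat * 760 / 0.101325)) - C
T = 1810.94 / (8.14019 - log10(1.2177 * 760 / 0.101325)) - 244.485
T = 188.80 deg C


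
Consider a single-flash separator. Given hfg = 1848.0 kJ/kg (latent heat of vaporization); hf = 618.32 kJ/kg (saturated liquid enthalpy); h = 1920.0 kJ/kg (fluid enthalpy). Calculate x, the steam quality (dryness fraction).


x = (h - hf) / hfg
x = (1920.0 - 618.32) / 1848.0
x = 0.70437


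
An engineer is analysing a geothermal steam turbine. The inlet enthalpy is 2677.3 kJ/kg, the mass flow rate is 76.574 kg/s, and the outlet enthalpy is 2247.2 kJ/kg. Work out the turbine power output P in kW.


P = mdot * (h_in - h_out) / 1000
P = 76.574 * (2677.3 - 2247.2) / 1000
P = 32.93448 MW
Convert: 32.93448 MW * 1000.0 = 32934 kW
P = 32934 kW


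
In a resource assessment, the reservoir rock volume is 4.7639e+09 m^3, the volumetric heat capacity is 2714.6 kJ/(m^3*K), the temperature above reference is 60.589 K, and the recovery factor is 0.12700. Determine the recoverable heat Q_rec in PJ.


Step 1: Q_s = Vr*rhoc*dT/1e12 = 4.7639e+09*2714.6*60.589/1e12 = 783.5420 PJ
Step 2: Q_rec = Q_s * RF = 783.5420 * 0.127 = 99.510 PJ
Q_rec = 99.510 PJ


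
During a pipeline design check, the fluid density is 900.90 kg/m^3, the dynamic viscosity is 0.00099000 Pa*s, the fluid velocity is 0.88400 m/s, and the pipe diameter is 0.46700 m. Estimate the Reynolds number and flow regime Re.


Step 1: Re = rho*vel*D/mu = 900.9*0.884*0.467/0.00099 = 3.7567e+05
Step 2: Re = 3.7567e+05 > 4000, so flow is turbulent.
Re = 3.7567e+05 (turbulent)


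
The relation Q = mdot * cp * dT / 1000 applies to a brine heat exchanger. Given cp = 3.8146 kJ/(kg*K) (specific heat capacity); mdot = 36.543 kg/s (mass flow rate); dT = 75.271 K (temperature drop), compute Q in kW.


Q = mdot * cp * dT / 1000
Q = 36.543 * 3.8146 * 75.271 / 1000
Q = 10.49255 MW
Convert: 10.49255 MW * 1000.0 = 10493 kW
Q = 10493 kW


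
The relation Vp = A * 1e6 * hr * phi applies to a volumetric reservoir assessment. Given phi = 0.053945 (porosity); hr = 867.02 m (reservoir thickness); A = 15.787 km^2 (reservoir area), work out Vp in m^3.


Vp = A * 1e6 * hr * phi
Vp = 15.787 * 1e6 * 867.02 * 0.053945
Vp = 7.3838e+08 m^3


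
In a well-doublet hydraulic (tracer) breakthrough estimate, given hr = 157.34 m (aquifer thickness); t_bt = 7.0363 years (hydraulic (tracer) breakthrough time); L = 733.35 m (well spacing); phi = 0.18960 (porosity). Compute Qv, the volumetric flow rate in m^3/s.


Qv = pi*hr*phi*L^2 / (3*t_bt*365.25*86400)
Qv = pi*157.34*0.18960*733.35^2 / (3*7.0363*365.25*86400)
Qv = 0.075662 m^3/s


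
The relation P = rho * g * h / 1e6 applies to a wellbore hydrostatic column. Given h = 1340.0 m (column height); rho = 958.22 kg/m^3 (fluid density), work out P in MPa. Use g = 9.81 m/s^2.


P = rho * g * h / 1e6
P = 958.22 * 9.81 * 1340.0 / 1e6
P = 12.596 MPa


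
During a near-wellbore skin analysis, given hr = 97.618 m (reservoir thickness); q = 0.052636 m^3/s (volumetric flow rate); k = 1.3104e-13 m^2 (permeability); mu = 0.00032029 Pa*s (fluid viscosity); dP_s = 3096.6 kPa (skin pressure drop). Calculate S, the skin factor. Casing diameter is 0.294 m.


S = dP_s * 1000 * 2*pi*k*hr / (q*mu)
S = 3096.6 * 1000 * 2*pi*1.3104e-13*97.618 / (0.052636*0.00032029)
S = 14.763


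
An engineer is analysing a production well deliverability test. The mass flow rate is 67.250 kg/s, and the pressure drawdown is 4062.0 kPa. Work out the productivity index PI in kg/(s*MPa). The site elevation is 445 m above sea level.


PI = mdot * 1000 / dP
PI = 67.250 * 1000 / 4062.0
PI = 16.556 kg/(s*MPa)


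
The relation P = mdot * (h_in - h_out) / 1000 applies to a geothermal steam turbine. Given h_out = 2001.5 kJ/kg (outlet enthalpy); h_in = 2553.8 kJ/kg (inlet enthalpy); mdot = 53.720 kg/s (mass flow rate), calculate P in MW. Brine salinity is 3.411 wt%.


P = mdot * (h_in - h_out) / 1000
P = 53.720 * (2553.8 - 2001.5) / 1000
P = 29.670 MW


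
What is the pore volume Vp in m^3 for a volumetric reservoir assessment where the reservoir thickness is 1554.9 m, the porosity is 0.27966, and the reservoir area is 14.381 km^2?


Vp = A * 1e6 * hr * phi
Vp = 14.381 * 1e6 * 1554.9 * 0.27966
Vp = 6.2535e+09 m^3


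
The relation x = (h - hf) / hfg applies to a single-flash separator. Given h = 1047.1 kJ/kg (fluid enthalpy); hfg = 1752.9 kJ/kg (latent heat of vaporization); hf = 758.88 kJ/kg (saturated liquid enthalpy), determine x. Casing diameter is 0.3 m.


x = (h - hf) / hfg
x = (1047.1 - 758.88) / 1752.9
x = 0.16442


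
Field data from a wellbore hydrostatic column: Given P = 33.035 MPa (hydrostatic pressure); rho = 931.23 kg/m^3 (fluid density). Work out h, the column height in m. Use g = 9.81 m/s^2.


h = P * 1e6 / (g * rho)
h = 33.035 * 1e6 / (9.81 * 931.23)
h = 3616.2 m


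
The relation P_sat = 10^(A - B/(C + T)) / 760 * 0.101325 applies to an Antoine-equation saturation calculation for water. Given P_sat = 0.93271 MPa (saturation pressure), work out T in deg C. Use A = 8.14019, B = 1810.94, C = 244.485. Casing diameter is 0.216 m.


T = B / (A - log10(P_sat * 760 / 0.101325)) - C
T = 1810.94 / (8.14019 - log10(0.93271 * 760 / 0.101325)) - 244.485
T = 177.12 deg C


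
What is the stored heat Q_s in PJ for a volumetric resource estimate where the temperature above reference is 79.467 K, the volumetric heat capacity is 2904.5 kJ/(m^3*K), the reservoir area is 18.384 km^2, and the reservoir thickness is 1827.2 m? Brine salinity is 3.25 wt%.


Step 1: Vr = A*1e6*hr = 18.384*1e6*1827.2 = 3.359124e+10 m^3
Step 2: Q_s = Vr*rhoc*dT/1e12 = 3.359124e+10*2904.5*79.467/1e12 = 7753.3 PJ
Q_s = 7753.3 PJ


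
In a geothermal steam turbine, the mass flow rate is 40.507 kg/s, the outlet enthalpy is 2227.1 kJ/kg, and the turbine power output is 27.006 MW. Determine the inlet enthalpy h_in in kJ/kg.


h_in = h_out + P * 1000 / mdot
h_in = 2227.1 + 27.006 * 1000 / 40.507
h_in = 2893.8 kJ/kg


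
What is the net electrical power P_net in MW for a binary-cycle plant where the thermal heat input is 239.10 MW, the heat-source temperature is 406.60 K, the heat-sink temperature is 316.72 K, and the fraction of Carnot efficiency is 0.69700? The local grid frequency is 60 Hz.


Step 1: eta = (1 - Tc/Th)*f = (1 - 316.72/406.6)*0.697 = 0.1540737
Step 2: P_net = eta * Q_in = 0.1540737 * 239.1 = 36.839 MW
P_net = 36.839 MW


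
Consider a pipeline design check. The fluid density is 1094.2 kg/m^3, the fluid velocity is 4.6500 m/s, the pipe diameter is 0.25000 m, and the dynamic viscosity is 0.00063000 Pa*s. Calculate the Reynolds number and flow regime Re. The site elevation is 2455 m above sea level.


Step 1: Re = rho*vel*D/mu = 1094.2*4.65*0.25/0.00063 = 2.0191e+06
Step 2: Re = 2.0191e+06 > 4000, so flow is turbulent.
Re = 2.0191e+06 (turbulent)


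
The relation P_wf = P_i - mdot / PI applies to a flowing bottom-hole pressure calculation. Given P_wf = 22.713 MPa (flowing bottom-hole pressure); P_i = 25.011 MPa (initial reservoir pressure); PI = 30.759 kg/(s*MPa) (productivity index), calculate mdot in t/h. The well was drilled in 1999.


mdot = (P_i - P_wf) * PI
mdot = (25.011 - 22.713) * 30.759
mdot = 70.68418 kg/s
Convert: 70.68418 kg/s * 3.6 = 254.46 t/h
mdot = 254.46 t/h


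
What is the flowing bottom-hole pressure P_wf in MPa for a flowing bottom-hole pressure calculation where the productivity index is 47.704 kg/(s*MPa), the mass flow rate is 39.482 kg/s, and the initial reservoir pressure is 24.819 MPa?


P_wf = P_i - mdot / PI
P_wf = 24.819 - 39.482 / 47.704
P_wf = 23.991 MPa


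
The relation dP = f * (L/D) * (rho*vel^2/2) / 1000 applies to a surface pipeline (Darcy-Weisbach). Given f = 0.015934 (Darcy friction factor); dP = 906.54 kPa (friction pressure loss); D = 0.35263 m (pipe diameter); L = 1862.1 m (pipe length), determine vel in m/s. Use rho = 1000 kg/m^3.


vel = sqrt(dP*1000*2*D / (f*L*rho))
vel = sqrt(906.54*1000*2*0.35263 / (0.015934*1862.1*1000))
vel = 4.6420 m/s


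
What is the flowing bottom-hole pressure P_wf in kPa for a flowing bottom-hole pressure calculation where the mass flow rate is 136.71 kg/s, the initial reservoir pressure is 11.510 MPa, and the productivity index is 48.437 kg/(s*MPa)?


P_wf = P_i - mdot / PI
P_wf = 11.510 - 136.71 / 48.437
P_wf = 8.687571 MPa
Convert: 8.687571 MPa * 1000.0 = 8687.6 kPa
P_wf = 8687.6 kPa


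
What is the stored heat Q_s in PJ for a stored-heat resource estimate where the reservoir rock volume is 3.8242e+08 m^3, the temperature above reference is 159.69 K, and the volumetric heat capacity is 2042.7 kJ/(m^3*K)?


Q_s = Vr * rhoc * dT / 1e12
Q_s = 3.8242e+08 * 2042.7 * 159.69 / 1e12
Q_s = 124.74 PJ


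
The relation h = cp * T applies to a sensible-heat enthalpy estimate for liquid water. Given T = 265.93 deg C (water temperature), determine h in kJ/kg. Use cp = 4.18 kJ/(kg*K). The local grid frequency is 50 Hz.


h = cp * T
h = 4.18 * 265.93
h = 1111.6 kJ/kg


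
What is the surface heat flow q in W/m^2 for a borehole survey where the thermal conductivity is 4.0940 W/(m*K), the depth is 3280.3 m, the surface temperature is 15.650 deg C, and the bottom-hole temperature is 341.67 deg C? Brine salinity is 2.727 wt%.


Step 1: grad = (T_d - T_surf)/d * 1000 = (341.67 - 15.65)/3280.3 * 1000 = 99.38725 deg C/km
Step 2: q = k * grad / 1000 = 4.094 * 99.38725 / 1000 = 0.40689 W/m^2
q = 0.40689 W/m^2


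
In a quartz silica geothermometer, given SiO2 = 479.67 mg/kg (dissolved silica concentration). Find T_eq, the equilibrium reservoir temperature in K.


T_eq = 1309 / (5.19 - log10(SiO2)) - 273.15
T_eq = 1309 / (5.19 - log10(479.67)) - 273.15
T_eq = 248.5599 deg C
Convert to K: 248.5599 + 273.15 = 521.71 K
T_eq = 521.71 K


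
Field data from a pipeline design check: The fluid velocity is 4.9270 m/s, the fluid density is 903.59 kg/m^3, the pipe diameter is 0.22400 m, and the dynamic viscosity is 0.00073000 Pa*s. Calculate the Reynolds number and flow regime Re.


Step 1: Re = rho*vel*D/mu = 903.59*4.927*0.224/0.00073 = 1.3661e+06
Step 2: Re = 1.3661e+06 > 4000, so flow is turbulent.
Re = 1.3661e+06 (turbulent)


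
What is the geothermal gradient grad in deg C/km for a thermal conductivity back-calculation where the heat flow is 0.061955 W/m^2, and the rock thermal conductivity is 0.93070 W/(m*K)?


grad = q / k * 1000
grad = 0.061955 / 0.93070 * 1000
grad = 66.568 deg C/km


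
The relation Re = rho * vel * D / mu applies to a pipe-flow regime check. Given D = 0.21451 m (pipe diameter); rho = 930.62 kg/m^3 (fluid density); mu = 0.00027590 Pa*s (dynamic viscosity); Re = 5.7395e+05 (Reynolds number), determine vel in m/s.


vel = Re * mu / (rho * D)
vel = 5.7395e+05 * 0.00027590 / (930.62 * 0.21451)
vel = 0.79324 m/s


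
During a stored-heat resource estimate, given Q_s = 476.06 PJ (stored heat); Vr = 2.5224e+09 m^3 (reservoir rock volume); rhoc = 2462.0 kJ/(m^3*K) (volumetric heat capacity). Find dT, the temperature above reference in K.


dT = Q_s * 1e12 / (Vr * rhoc)
dT = 476.06 * 1e12 / (2.5224e+09 * 2462.0)
dT = 76.658 K


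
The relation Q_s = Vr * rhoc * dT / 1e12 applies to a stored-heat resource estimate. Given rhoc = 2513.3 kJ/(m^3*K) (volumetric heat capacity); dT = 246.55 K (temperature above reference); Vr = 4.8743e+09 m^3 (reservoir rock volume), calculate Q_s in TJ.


Q_s = Vr * rhoc * dT / 1e12
Q_s = 4.8743e+09 * 2513.3 * 246.55 / 1e12
Q_s = 3020.380 PJ
Convert: 3020.380 PJ * 1000.0 = 3.0204e+06 TJ
Q_s = 3.0204e+06 TJ


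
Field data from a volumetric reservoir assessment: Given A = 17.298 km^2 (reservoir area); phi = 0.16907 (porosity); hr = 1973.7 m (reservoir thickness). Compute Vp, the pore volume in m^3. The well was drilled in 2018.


Vp = A * 1e6 * hr * phi
Vp = 17.298 * 1e6 * 1973.7 * 0.16907
Vp = 5.7722e+09 m^3


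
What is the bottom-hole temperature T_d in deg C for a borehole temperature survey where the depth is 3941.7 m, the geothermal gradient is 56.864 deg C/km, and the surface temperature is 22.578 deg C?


T_d = T_surf + grad * d / 1000
T_d = 22.578 + 56.864 * 3941.7 / 1000
T_d = 246.72 deg C


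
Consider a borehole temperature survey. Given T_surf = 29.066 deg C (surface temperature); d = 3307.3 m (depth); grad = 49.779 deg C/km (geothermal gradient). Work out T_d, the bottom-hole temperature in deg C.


T_d = T_surf + grad * d / 1000
T_d = 29.066 + 49.779 * 3307.3 / 1000
T_d = 193.70 deg C


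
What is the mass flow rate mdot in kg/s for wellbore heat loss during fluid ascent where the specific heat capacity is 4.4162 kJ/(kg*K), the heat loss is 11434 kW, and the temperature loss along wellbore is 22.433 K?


mdot = Q_loss / (cp * dT)
mdot = 11434 / (4.4162 * 22.433)
mdot = 115.41 kg/s


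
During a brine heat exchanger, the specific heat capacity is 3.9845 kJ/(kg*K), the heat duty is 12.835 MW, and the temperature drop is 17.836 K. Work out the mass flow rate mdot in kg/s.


mdot = Q * 1000 / (cp * dT)
mdot = 12.835 * 1000 / (3.9845 * 17.836)
mdot = 180.60 kg/s


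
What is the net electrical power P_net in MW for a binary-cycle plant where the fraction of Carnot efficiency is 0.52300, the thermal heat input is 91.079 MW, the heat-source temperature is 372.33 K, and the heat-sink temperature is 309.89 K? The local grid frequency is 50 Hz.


Step 1: eta = (1 - Tc/Th)*f = (1 - 309.89/372.33)*0.523 = 0.08770746
Step 2: P_net = eta * Q_in = 0.08770746 * 91.079 = 7.9883 MW
P_net = 7.9883 MW


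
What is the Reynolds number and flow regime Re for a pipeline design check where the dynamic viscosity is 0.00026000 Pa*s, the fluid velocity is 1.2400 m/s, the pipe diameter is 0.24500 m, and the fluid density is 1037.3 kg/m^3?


Step 1: Re = rho*vel*D/mu = 1037.3*1.24*0.245/0.00026 = 1.2120e+06
Step 2: Re = 1.2120e+06 > 4000, so flow is turbulent.
Re = 1.2120e+06 (turbulent)


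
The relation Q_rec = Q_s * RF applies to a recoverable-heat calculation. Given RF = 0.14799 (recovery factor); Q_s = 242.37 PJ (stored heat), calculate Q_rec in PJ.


Q_rec = Q_s * RF
Q_rec = 242.37 * 0.14799
Q_rec = 35.868 PJ


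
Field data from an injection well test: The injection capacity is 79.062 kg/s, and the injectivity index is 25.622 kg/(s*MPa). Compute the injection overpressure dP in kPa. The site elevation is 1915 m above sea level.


dP = mdot * 1000 / II
dP = 79.062 * 1000 / 25.622
dP = 3085.7 kPa


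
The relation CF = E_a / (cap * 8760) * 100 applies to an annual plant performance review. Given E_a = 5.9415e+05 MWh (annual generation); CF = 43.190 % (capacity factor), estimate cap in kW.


cap = E_a / (CF/100 * 8760)
cap = 5.9415e+05 / (43.190/100 * 8760)
cap = 157.0395 MW
Convert: 157.0395 MW * 1000.0 = 1.5704e+05 kW
cap = 1.5704e+05 kW


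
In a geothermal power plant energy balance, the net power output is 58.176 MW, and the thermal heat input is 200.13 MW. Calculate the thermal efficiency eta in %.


eta = W_net / Q_in * 100
eta = 58.176 / 200.13 * 100
eta = 29.069 %


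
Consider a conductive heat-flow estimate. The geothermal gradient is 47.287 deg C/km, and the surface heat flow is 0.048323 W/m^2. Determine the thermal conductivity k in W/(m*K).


k = q * 1000 / grad
k = 0.048323 * 1000 / 47.287
k = 1.0219 W/(m*K)


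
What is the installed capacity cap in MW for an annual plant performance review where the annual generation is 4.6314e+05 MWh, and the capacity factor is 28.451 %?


cap = E_a / (CF/100 * 8760)
cap = 4.6314e+05 / (28.451/100 * 8760)
cap = 185.83 MW


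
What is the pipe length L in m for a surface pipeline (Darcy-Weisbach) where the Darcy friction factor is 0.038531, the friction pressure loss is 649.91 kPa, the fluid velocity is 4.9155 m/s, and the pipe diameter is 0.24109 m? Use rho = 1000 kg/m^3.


L = dP*1000*D / (f*rho*vel^2/2)
L = 649.91*1000*0.24109 / (0.038531*1000*4.9155^2/2)
L = 336.60 m


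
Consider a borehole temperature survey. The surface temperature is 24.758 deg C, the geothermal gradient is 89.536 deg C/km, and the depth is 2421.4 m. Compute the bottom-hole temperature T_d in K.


T_d = T_surf + grad * d / 1000
T_d = 24.758 + 89.536 * 2421.4 / 1000
T_d = 241.5605 deg C
Convert to K: 241.5605 + 273.15 = 514.71 K
T_d = 514.71 K


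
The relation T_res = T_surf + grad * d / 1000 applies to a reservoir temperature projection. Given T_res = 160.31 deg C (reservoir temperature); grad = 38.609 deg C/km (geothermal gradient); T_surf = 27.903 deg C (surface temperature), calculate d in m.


d = (T_res - T_surf) / grad * 1000
d = (160.31 - 27.903) / 38.609 * 1000
d = 3429.4 m


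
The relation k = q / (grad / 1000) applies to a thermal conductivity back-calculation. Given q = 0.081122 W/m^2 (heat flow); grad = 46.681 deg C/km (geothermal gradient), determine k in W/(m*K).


k = q / (grad / 1000)
k = 0.081122 / (46.681 / 1000)
k = 1.7378 W/(m*K)


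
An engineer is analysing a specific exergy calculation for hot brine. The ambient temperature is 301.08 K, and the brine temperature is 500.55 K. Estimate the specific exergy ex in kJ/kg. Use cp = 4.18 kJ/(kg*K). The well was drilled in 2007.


ex = cp * ((T_b - T_0) - T_0 * ln(T_b/T_0))
ex = 4.18 * ((500.55 - 301.08) - 301.08 * ln(500.55/301.08))
ex = 194.04 kJ/kg


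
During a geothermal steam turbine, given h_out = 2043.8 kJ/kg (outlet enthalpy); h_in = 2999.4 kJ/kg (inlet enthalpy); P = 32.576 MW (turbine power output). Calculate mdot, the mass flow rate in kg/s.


mdot = P * 1000 / (h_in - h_out)
mdot = 32.576 * 1000 / (2999.4 - 2043.8)
mdot = 34.090 kg/s
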